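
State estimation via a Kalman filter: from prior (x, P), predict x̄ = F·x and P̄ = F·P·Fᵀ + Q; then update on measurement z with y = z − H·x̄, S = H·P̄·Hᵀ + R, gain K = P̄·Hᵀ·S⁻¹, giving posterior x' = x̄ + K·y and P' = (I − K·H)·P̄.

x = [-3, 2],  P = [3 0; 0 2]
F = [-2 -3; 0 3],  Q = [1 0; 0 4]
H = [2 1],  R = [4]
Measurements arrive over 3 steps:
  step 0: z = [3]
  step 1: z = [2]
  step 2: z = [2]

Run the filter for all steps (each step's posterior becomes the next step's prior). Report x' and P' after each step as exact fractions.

step 0: x̄ = F·x = [0, 6]
step 0: P̄ = F·P·Fᵀ + Q = [31 -18; -18 22]
step 0: y = z − H·x̄ = [-3]
step 0: S = H·P̄·Hᵀ + R = [78]
step 0: K = P̄·Hᵀ·S⁻¹ = [22/39; -7/39]
step 0: x' = x̄ + K·y = [-22/13, 85/13]
step 0: P' = (I − K·H)·P̄ = [241/39 -394/39; -394/39 760/39]
step 1: x̄ = F·x = [-211/13, 255/13]
step 1: P̄ = F·P·Fᵀ + Q = [3115/39 -1492/13; -1492/13 2332/13]
step 1: y = z − H·x̄ = [193/13]
step 1: S = H·P̄·Hᵀ + R = [1708/39]
step 1: K = P̄·Hᵀ·S⁻¹ = [877/854; -489/427]
step 1: x' = x̄ + K·y = [-841/854, 1116/427]
step 1: P' = (I − K·H)·P̄ = [14384/427 -27014/427; -27014/427 52072/427]
step 2: x̄ = F·x = [-2507/427, 3348/427]
step 2: P̄ = F·P·Fᵀ + Q = [202443/427 -306564/427; -306564/427 470356/427]
step 2: y = z − H·x̄ = [360/61]
step 2: S = H·P̄·Hᵀ + R = [7940/61]
step 2: K = P̄·Hᵀ·S⁻¹ = [7023/3970; -5099/1985]
step 2: x' = x̄ + K·y = [12697/2779, -20340/2779]
step 2: P' = (I − K·H)·P̄ = [927732/13895 -1757142/13895; -1757142/13895 3371512/13895]

step 0: x' = [-22/13, 85/13], P' = [241/39 -394/39; -394/39 760/39]
step 1: x' = [-841/854, 1116/427], P' = [14384/427 -27014/427; -27014/427 52072/427]
step 2: x' = [12697/2779, -20340/2779], P' = [927732/13895 -1757142/13895; -1757142/13895 3371512/13895]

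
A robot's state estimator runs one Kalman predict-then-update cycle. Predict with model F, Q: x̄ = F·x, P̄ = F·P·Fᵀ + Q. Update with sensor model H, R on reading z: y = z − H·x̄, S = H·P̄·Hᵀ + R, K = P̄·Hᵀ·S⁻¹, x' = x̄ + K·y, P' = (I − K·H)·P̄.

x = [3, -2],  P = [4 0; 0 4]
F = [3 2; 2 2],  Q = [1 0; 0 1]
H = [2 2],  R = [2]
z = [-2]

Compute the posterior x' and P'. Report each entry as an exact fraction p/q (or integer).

x' = [59/111, -502/333]
P' = [39/37 -86/111; -86/111 331/333]

x̄ = F·x = [5, 2]
P̄ = F·P·Fᵀ + Q = [53 40; 40 33]
y = z − H·x̄ = [-16]
S = H·P̄·Hᵀ + R = [666]
K = P̄·Hᵀ·S⁻¹ = [31/111; 73/333]
x' = x̄ + K·y = [59/111, -502/333]
P' = (I − K·H)·P̄ = [39/37 -86/111; -86/111 331/333]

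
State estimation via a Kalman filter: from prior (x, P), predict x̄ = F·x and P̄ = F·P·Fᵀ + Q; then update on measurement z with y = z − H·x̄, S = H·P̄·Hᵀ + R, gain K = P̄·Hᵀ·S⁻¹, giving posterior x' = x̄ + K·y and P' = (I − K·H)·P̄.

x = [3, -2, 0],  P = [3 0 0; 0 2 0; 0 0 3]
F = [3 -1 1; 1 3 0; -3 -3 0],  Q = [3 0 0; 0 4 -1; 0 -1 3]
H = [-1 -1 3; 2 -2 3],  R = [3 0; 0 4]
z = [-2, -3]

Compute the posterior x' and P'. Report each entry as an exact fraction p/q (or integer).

x̄ = F·x = [11, -3, -3]
P̄ = F·P·Fᵀ + Q = [35 3 -21; 3 25 -28; -21 -28 48]
y = z − H·x̄ = [15, -22]
S = H·P̄·Hᵀ + R = [795 601; 601 736]
K = P̄·Hᵀ·S⁻¹ = [-74937/223919 61496/223919; -5504/223919 -34448/223919; 47090/223919 9617/223919]
x' = x̄ + K·y = [-13858/223919, 3539/223919, -176981/223919]
P' = (I − K·H)·P̄ = [207032/223919 150301/223919 44174/223919; 150301/223919 572183/223919 235324/223919; 44174/223919 235324/223919 140256/223919]

x' = [-13858/223919, 3539/223919, -176981/223919]
P' = [207032/223919 150301/223919 44174/223919; 150301/223919 572183/223919 235324/223919; 44174/223919 235324/223919 140256/223919]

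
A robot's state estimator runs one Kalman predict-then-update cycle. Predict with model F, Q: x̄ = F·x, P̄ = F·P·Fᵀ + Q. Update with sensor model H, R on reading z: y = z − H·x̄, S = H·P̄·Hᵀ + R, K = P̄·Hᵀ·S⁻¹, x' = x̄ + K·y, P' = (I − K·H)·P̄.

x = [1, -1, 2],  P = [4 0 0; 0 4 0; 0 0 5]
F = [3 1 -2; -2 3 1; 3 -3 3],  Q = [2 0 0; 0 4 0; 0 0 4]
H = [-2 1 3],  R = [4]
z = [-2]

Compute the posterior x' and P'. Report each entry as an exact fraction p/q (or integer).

x̄ = F·x = [-2, -3, 12]
P̄ = F·P·Fᵀ + Q = [62 -22 -6; -22 61 -45; -6 -45 121]
y = z − H·x̄ = [-39]
S = H·P̄·Hᵀ + R = [1292]
K = P̄·Hᵀ·S⁻¹ = [-41/323; -15/646; 165/646]
x' = x̄ + K·y = [953/323, -1353/646, 1317/646]
P' = (I − K·H)·P̄ = [13302/323 -8336/323 11592/323; -8336/323 19478/323 -12060/323; 11592/323 -12060/323 11858/323]

x' = [953/323, -1353/646, 1317/646]
P' = [13302/323 -8336/323 11592/323; -8336/323 19478/323 -12060/323; 11592/323 -12060/323 11858/323]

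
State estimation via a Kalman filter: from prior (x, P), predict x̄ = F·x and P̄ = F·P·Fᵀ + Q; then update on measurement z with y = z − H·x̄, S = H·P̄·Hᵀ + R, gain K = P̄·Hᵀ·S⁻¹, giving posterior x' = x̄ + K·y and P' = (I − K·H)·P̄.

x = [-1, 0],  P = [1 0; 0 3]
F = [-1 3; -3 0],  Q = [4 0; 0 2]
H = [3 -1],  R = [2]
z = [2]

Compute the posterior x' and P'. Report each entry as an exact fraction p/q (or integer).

x̄ = F·x = [1, 3]
P̄ = F·P·Fᵀ + Q = [32 3; 3 11]
y = z − H·x̄ = [2]
S = H·P̄·Hᵀ + R = [283]
K = P̄·Hᵀ·S⁻¹ = [93/283; -2/283]
x' = x̄ + K·y = [469/283, 845/283]
P' = (I − K·H)·P̄ = [407/283 1035/283; 1035/283 3109/283]

x' = [469/283, 845/283]
P' = [407/283 1035/283; 1035/283 3109/283]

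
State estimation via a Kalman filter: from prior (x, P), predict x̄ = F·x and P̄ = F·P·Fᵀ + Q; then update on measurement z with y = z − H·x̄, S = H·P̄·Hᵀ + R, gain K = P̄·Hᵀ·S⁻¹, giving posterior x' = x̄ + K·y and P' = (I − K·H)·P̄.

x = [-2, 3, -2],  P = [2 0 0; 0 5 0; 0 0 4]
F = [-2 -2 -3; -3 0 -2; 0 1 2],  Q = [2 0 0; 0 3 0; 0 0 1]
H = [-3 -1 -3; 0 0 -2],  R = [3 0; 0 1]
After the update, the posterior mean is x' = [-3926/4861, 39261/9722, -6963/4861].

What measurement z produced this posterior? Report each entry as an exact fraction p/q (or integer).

x̄ = F·x = [4, 10, -1]
P̄ = F·P·Fᵀ + Q = [66 36 -34; 36 37 -16; -34 -16 22]
S = H·P̄·Hᵀ + R = [340 -104; -104 89]
K = P̄·Hᵀ·S⁻¹ = [-1169/4861 2348/4861; -5305/19444 198/4861; 13/4861 -2388/4861]
x' − x̄ = [-23370/4861, -57959/9722, -2102/4861] = K·y
y = (KᵀK)⁻¹·Kᵀ·(x' − x̄) = [22, 1]
z = y + H·x̄ = [22, 1] + [-19, 2] = [3, 3]

z = [3, 3]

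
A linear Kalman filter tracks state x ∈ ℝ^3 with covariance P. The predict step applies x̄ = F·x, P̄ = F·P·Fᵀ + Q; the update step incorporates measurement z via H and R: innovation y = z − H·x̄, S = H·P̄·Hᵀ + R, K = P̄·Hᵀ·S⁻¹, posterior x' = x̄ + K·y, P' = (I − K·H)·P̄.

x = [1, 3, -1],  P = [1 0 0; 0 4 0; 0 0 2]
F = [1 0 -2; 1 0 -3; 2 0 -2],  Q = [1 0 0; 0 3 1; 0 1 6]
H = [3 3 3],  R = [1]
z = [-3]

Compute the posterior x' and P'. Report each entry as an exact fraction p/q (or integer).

x' = [-159/1135, -172/227, -104/1135]
P' = [1549/1135 -19/227 -1421/1135; -19/227 494/227 -465/227; -1421/1135 -465/227 3789/1135]

x̄ = F·x = [3, 4, 4]
P̄ = F·P·Fᵀ + Q = [10 13 10; 13 22 15; 10 15 18]
y = z − H·x̄ = [-36]
S = H·P̄·Hᵀ + R = [1135]
K = P̄·Hᵀ·S⁻¹ = [99/1135; 30/227; 129/1135]
x' = x̄ + K·y = [-159/1135, -172/227, -104/1135]
P' = (I − K·H)·P̄ = [1549/1135 -19/227 -1421/1135; -19/227 494/227 -465/227; -1421/1135 -465/227 3789/1135]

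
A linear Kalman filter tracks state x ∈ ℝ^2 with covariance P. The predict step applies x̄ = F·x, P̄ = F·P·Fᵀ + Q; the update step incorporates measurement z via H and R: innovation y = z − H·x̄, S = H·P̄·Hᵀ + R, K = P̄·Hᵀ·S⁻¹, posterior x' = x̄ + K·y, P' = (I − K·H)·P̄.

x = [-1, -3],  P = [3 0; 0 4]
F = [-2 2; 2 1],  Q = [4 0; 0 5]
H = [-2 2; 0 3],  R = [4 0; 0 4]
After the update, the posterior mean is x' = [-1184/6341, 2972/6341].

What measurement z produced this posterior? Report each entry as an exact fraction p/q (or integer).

z = [1, 2]

x̄ = F·x = [-4, -5]
P̄ = F·P·Fᵀ + Q = [32 -4; -4 21]
S = H·P̄·Hᵀ + R = [248 150; 150 193]
K = P̄·Hᵀ·S⁻¹ = [-3024/6341 1956/6341; 50/6341 2031/6341]
x' − x̄ = [24180/6341, 34677/6341] = K·y
y = (KᵀK)⁻¹·Kᵀ·(x' − x̄) = [3, 17]
z = y + H·x̄ = [3, 17] + [-2, -15] = [1, 2]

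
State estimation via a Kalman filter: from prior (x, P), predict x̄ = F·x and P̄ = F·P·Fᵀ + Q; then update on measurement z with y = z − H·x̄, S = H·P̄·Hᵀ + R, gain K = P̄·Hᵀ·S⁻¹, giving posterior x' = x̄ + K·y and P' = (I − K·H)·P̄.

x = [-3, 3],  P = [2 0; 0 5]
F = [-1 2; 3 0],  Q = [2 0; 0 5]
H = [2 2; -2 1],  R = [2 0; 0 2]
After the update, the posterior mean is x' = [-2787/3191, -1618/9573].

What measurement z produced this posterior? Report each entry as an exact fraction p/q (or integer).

z = [-2, 2]

x̄ = F·x = [9, -9]
P̄ = F·P·Fᵀ + Q = [24 -6; -6 23]
S = H·P̄·Hᵀ + R = [142 -38; -38 145]
K = P̄·Hᵀ·S⁻¹ = [528/3191 -1050/3191; 3130/9573 3131/9573]
x' − x̄ = [-31506/3191, 84539/9573] = K·y
y = (KᵀK)⁻¹·Kᵀ·(x' − x̄) = [-2, 29]
z = y + H·x̄ = [-2, 29] + [0, -27] = [-2, 2]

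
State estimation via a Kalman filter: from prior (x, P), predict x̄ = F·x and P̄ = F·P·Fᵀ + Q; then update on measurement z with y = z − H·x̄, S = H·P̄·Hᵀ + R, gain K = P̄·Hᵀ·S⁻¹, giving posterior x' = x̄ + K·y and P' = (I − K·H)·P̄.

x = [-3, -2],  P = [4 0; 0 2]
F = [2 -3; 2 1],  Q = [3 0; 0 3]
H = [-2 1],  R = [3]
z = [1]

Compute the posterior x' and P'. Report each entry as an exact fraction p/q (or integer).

x' = [-48/11, -349/44]
P' = [197/33 346/33; 346/33 2771/132]

x̄ = F·x = [0, -8]
P̄ = F·P·Fᵀ + Q = [37 10; 10 21]
y = z − H·x̄ = [9]
S = H·P̄·Hᵀ + R = [132]
K = P̄·Hᵀ·S⁻¹ = [-16/33; 1/132]
x' = x̄ + K·y = [-48/11, -349/44]
P' = (I − K·H)·P̄ = [197/33 346/33; 346/33 2771/132]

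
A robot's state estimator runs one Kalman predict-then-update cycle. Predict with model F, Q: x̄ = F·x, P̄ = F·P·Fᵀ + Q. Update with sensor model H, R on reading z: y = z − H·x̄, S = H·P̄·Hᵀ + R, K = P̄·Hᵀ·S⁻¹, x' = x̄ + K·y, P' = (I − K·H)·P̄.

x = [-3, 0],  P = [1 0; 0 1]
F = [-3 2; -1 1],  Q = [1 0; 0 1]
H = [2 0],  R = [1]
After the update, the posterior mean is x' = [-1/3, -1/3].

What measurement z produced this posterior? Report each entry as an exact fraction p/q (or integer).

z = [-1]

x̄ = F·x = [9, 3]
P̄ = F·P·Fᵀ + Q = [14 5; 5 3]
S = H·P̄·Hᵀ + R = [57]
K = P̄·Hᵀ·S⁻¹ = [28/57; 10/57]
x' − x̄ = [-28/3, -10/3] = K·y
y = (KᵀK)⁻¹·Kᵀ·(x' − x̄) = [-19]
z = y + H·x̄ = [-19] + [18] = [-1]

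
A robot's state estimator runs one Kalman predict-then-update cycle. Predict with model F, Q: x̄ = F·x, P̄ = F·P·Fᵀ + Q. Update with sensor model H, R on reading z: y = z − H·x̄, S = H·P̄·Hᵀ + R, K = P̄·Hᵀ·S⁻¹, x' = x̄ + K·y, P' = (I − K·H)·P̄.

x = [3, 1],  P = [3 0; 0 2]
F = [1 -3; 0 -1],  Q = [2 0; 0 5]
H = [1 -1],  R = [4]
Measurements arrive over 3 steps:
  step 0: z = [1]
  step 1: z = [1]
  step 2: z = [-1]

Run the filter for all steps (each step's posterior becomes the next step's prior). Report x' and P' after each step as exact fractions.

step 0: x' = [0, -1], P' = [217/22 149/22; 149/22 153/22]
step 1: x' = [991/475, 428/475], P' = [7502/475 5766/475; 5766/475 5578/475]
step 2: x' = [-24197/11975, -14662/11975], P' = [245782/11975 193422/11975; 193422/11975 181362/11975]

step 0: x̄ = F·x = [0, -1]
step 0: P̄ = F·P·Fᵀ + Q = [23 6; 6 7]
step 0: y = z − H·x̄ = [0]
step 0: S = H·P̄·Hᵀ + R = [22]
step 0: K = P̄·Hᵀ·S⁻¹ = [17/22; -1/22]
step 0: x' = x̄ + K·y = [0, -1]
step 0: P' = (I − K·H)·P̄ = [217/22 149/22; 149/22 153/22]
step 1: x̄ = F·x = [3, 1]
step 1: P̄ = F·P·Fᵀ + Q = [372/11 155/11; 155/11 263/22]
step 1: y = z − H·x̄ = [-1]
step 1: S = H·P̄·Hᵀ + R = [475/22]
step 1: K = P̄·Hᵀ·S⁻¹ = [434/475; 47/475]
step 1: x' = x̄ + K·y = [991/475, 428/475]
step 1: P' = (I − K·H)·P̄ = [7502/475 5766/475; 5766/475 5578/475]
step 2: x̄ = F·x = [-293/475, -428/475]
step 2: P̄ = F·P·Fᵀ + Q = [24058/475 10968/475; 10968/475 7953/475]
step 2: y = z − H·x̄ = [-122/95]
step 2: S = H·P̄·Hᵀ + R = [479/19]
step 2: K = P̄·Hᵀ·S⁻¹ = [2618/2395; 603/2395]
step 2: x' = x̄ + K·y = [-24197/11975, -14662/11975]
step 2: P' = (I − K·H)·P̄ = [245782/11975 193422/11975; 193422/11975 181362/11975]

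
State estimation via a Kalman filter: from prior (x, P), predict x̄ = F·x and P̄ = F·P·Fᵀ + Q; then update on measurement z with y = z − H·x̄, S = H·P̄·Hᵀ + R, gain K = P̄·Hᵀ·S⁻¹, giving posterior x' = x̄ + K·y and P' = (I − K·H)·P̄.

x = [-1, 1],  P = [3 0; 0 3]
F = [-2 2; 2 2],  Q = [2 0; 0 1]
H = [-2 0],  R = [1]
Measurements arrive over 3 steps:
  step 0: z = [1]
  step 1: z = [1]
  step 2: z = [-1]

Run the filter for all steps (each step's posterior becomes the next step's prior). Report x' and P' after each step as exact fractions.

step 0: x̄ = F·x = [4, 0]
step 0: P̄ = F·P·Fᵀ + Q = [26 0; 0 25]
step 0: y = z − H·x̄ = [9]
step 0: S = H·P̄·Hᵀ + R = [105]
step 0: K = P̄·Hᵀ·S⁻¹ = [-52/105; 0]
step 0: x' = x̄ + K·y = [-16/35, 0]
step 0: P' = (I − K·H)·P̄ = [26/105 0; 0 25]
step 1: x̄ = F·x = [32/35, -32/35]
step 1: P̄ = F·P·Fᵀ + Q = [10814/105 10396/105; 10396/105 10709/105]
step 1: y = z − H·x̄ = [99/35]
step 1: S = H·P̄·Hᵀ + R = [43361/105]
step 1: K = P̄·Hᵀ·S⁻¹ = [-21628/43361; -20792/43361]
step 1: x' = x̄ + K·y = [-21532/43361, -98456/43361]
step 1: P' = (I − K·H)·P̄ = [10814/43361 10396/43361; 10396/43361 305197/43361]
step 2: x̄ = F·x = [-153848/43361, -239976/43361]
step 2: P̄ = F·P·Fᵀ + Q = [1267598/43361 1177532/43361; 1177532/43361 1390573/43361]
step 2: y = z − H·x̄ = [-351057/43361]
step 2: S = H·P̄·Hᵀ + R = [5113753/43361]
step 2: K = P̄·Hᵀ·S⁻¹ = [-2535196/5113753; -2355064/5113753]
step 2: x' = x̄ + K·y = [2381348/5113753, -9234480/5113753]
step 2: P' = (I − K·H)·P̄ = [1267598/5113753 1177532/5113753; 1177532/5113753 36085893/5113753]

step 0: x' = [-16/35, 0], P' = [26/105 0; 0 25]
step 1: x' = [-21532/43361, -98456/43361], P' = [10814/43361 10396/43361; 10396/43361 305197/43361]
step 2: x' = [2381348/5113753, -9234480/5113753], P' = [1267598/5113753 1177532/5113753; 1177532/5113753 36085893/5113753]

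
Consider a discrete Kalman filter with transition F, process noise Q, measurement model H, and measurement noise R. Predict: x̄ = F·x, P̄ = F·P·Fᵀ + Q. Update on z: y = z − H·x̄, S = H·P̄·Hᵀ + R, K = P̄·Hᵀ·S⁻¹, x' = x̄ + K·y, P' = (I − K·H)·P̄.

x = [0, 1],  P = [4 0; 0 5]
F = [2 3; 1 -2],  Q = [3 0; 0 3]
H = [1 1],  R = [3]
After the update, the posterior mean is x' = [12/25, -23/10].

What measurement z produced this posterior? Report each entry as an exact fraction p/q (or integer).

x̄ = F·x = [3, -2]
P̄ = F·P·Fᵀ + Q = [64 -22; -22 27]
S = H·P̄·Hᵀ + R = [50]
K = P̄·Hᵀ·S⁻¹ = [21/25; 1/10]
x' − x̄ = [-63/25, -3/10] = K·y
y = (KᵀK)⁻¹·Kᵀ·(x' − x̄) = [-3]
z = y + H·x̄ = [-3] + [1] = [-2]

z = [-2]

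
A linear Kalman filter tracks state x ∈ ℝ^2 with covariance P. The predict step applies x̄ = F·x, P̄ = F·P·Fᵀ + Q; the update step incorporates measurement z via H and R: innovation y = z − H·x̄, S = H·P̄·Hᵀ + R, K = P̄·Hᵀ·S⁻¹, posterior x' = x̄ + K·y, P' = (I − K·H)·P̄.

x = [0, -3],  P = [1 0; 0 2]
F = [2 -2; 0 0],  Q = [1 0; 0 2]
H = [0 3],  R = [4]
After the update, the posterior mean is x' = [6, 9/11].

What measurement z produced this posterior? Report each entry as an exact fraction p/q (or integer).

z = [3]

x̄ = F·x = [6, 0]
P̄ = F·P·Fᵀ + Q = [13 0; 0 2]
S = H·P̄·Hᵀ + R = [22]
K = P̄·Hᵀ·S⁻¹ = [0; 3/11]
x' − x̄ = [0, 9/11] = K·y
y = (KᵀK)⁻¹·Kᵀ·(x' − x̄) = [3]
z = y + H·x̄ = [3] + [0] = [3]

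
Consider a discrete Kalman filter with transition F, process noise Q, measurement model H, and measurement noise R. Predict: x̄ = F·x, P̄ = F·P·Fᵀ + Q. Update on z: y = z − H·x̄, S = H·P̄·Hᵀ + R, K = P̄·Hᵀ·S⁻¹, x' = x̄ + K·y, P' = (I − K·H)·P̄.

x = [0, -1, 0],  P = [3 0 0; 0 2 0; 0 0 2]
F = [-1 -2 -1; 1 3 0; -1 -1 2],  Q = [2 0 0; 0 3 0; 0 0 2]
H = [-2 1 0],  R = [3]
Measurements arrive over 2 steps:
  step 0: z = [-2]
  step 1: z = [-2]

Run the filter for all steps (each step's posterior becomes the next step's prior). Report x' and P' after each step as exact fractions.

step 0: x' = [23/49, -57/49, 24/49], P' = [60/49 75/49 -78/49; 75/49 204/49 -171/49; -78/49 -171/49 660/49]
step 1: x' = [401/1411, -2089/1411, 1384/1411], P' = [4458/1411 7695/1411 -18330/1411; 7695/1411 137007/11288 -149763/5644; -18330/1411 -149763/5644 216775/2822]

step 0: x̄ = F·x = [2, -3, 1]
step 0: P̄ = F·P·Fᵀ + Q = [15 -15 3; -15 24 -9; 3 -9 15]
step 0: y = z − H·x̄ = [5]
step 0: S = H·P̄·Hᵀ + R = [147]
step 0: K = P̄·Hᵀ·S⁻¹ = [-15/49; 18/49; -5/49]
step 0: x' = x̄ + K·y = [23/49, -57/49, 24/49]
step 0: P' = (I − K·H)·P̄ = [60/49 75/49 -78/49; 75/49 204/49 -171/49; -78/49 -171/49 660/49]
step 1: x̄ = F·x = [67/49, -148/49, 82/49]
step 1: P̄ = F·P·Fᵀ + Q = [1094/49 -1068/49 -36/49; -1068/49 2493/49 -2154/49; -36/49 -2154/49 4148/49]
step 1: y = z − H·x̄ = [184/49]
step 1: S = H·P̄·Hᵀ + R = [11288/49]
step 1: K = P̄·Hᵀ·S⁻¹ = [-407/1411; 4629/11288; -1041/5644]
step 1: x' = x̄ + K·y = [401/1411, -2089/1411, 1384/1411]
step 1: P' = (I − K·H)·P̄ = [4458/1411 7695/1411 -18330/1411; 7695/1411 137007/11288 -149763/5644; -18330/1411 -149763/5644 216775/2822]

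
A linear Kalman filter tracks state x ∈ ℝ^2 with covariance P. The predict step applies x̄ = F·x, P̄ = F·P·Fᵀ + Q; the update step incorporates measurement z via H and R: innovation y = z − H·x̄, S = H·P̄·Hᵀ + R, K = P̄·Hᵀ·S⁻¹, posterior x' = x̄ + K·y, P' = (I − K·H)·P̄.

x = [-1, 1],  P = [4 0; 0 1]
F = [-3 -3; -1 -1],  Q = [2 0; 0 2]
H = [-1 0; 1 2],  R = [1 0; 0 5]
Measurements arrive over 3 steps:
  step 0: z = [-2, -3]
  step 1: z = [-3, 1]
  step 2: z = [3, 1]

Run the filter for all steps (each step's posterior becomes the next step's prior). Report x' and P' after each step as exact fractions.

step 0: x̄ = F·x = [0, 0]
step 0: P̄ = F·P·Fᵀ + Q = [47 15; 15 7]
step 0: y = z − H·x̄ = [-2, -3]
step 0: S = H·P̄·Hᵀ + R = [48 -77; -77 140]
step 0: K = P̄·Hᵀ·S⁻¹ = [-93/113 11/113; 19/113 237/791]
step 0: x' = x̄ + K·y = [153/113, -977/791]
step 0: P' = (I − K·H)·P̄ = [93/113 -19/113; -19/113 659/791]
step 1: x̄ = F·x = [-282/791, -94/791]
step 1: P̄ = F·P·Fᵀ + Q = [10978/791 3132/791; 3132/791 2626/791]
step 1: y = z − H·x̄ = [-2655/791, 1261/791]
step 1: S = H·P̄·Hᵀ + R = [11769/791 -17242/791; -17242/791 37965/791]
step 1: K = P̄·Hᵀ·S⁻¹ = [-151066/189031 17242/189031; 32428/189031 56472/189031]
step 1: x' = x̄ + K·y = [467150/189031, -41282/189031]
step 1: P' = (I − K·H)·P̄ = [151066/189031 -32428/189031; -32428/189031 157394/189031]
step 2: x̄ = F·x = [-1277604/189031, -425868/189031]
step 2: P̄ = F·P·Fᵀ + Q = [2570498/189031 730812/189031; 730812/189031 621666/189031]
step 2: y = z − H·x̄ = [-710511/189031, 2318371/189031]
step 2: S = H·P̄·Hᵀ + R = [2759529/189031 -4032122/189031; -4032122/189031 8925565/189031]
step 2: K = P̄·Hᵀ·S⁻¹ = [-35365306/44290871 4032122/44290871; 7602348/44290871 13230552/44290871]
step 2: x' = x̄ + K·y = [-116969176/44290871, 33908256/44290871]
step 2: P' = (I − K·H)·P̄ = [35365306/44290871 -7602348/44290871; -7602348/44290871 36877554/44290871]

step 0: x' = [153/113, -977/791], P' = [93/113 -19/113; -19/113 659/791]
step 1: x' = [467150/189031, -41282/189031], P' = [151066/189031 -32428/189031; -32428/189031 157394/189031]
step 2: x' = [-116969176/44290871, 33908256/44290871], P' = [35365306/44290871 -7602348/44290871; -7602348/44290871 36877554/44290871]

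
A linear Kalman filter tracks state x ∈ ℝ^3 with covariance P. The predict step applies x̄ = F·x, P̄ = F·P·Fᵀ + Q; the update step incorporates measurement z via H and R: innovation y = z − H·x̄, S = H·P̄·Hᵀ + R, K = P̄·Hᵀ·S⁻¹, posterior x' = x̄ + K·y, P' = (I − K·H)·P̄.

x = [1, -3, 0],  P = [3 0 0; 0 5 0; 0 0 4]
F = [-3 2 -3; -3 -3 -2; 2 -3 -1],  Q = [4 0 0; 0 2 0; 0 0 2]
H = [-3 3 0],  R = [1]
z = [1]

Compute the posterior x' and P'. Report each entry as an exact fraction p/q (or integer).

x' = [-279/152, -453/304, 1001/304]
P' = [16647/304 33261/608 -801/608; 33261/608 66591/1216 -1531/1216; -801/608 -1531/1216 31239/1216]

x̄ = F·x = [-9, 6, 11]
P̄ = F·P·Fᵀ + Q = [87 21 -36; 21 90 35; -36 35 63]
y = z − H·x̄ = [-44]
S = H·P̄·Hᵀ + R = [1216]
K = P̄·Hᵀ·S⁻¹ = [-99/608; 207/1216; 213/1216]
x' = x̄ + K·y = [-279/152, -453/304, 1001/304]
P' = (I − K·H)·P̄ = [16647/304 33261/608 -801/608; 33261/608 66591/1216 -1531/1216; -801/608 -1531/1216 31239/1216]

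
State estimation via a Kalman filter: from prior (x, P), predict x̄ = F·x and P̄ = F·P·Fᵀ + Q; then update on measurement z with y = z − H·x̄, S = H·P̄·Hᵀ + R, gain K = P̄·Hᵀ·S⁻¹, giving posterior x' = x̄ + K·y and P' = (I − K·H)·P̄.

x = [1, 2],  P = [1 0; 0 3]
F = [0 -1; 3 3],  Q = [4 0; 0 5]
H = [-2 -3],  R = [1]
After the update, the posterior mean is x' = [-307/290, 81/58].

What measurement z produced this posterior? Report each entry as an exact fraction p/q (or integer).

x̄ = F·x = [-2, 9]
P̄ = F·P·Fᵀ + Q = [7 -9; -9 41]
S = H·P̄·Hᵀ + R = [290]
K = P̄·Hᵀ·S⁻¹ = [13/290; -21/58]
x' − x̄ = [273/290, -441/58] = K·y
y = (KᵀK)⁻¹·Kᵀ·(x' − x̄) = [21]
z = y + H·x̄ = [21] + [-23] = [-2]

z = [-2]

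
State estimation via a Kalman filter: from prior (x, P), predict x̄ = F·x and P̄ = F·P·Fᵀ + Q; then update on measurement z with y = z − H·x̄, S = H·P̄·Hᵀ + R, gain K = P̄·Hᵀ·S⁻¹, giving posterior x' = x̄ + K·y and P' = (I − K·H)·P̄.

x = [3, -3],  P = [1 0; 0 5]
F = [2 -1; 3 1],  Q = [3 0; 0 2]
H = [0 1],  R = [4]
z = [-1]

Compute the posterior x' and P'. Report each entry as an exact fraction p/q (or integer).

x' = [173/20, 2/5]
P' = [239/20 1/5; 1/5 16/5]

x̄ = F·x = [9, 6]
P̄ = F·P·Fᵀ + Q = [12 1; 1 16]
y = z − H·x̄ = [-7]
S = H·P̄·Hᵀ + R = [20]
K = P̄·Hᵀ·S⁻¹ = [1/20; 4/5]
x' = x̄ + K·y = [173/20, 2/5]
P' = (I − K·H)·P̄ = [239/20 1/5; 1/5 16/5]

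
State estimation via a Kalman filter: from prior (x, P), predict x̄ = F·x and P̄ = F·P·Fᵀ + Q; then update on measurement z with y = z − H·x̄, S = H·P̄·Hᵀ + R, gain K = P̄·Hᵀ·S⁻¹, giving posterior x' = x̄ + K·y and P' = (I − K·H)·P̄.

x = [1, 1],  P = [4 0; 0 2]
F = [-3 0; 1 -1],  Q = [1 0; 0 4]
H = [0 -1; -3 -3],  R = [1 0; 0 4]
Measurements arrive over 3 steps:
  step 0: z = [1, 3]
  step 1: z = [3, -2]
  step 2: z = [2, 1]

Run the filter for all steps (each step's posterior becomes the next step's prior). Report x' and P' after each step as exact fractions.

step 0: x' = [-51/457, -422/457], P' = [3086/2285 -2082/2285; -2082/2285 2074/2285]
step 1: x' = [4798053/1479895, -763351/295979], P' = [1910284/1479895 -260256/295979; -260256/295979 262624/295979]
step 2: x' = [383574003/922494671, -946070400/922494671], P' = [1185836516/922494671 -807794184/922494671; -807794184/922494671 816237592/922494671]

step 0: x̄ = F·x = [-3, 0]
step 0: P̄ = F·P·Fᵀ + Q = [37 -12; -12 10]
step 0: y = z − H·x̄ = [1, -6]
step 0: S = H·P̄·Hᵀ + R = [11 -6; -6 211]
step 0: K = P̄·Hᵀ·S⁻¹ = [2082/2285 -753/2285; -2074/2285 6/2285]
step 0: x' = x̄ + K·y = [-51/457, -422/457]
step 0: P' = (I − K·H)·P̄ = [3086/2285 -2082/2285; -2082/2285 2074/2285]
step 1: x̄ = F·x = [153/457, 371/457]
step 1: P̄ = F·P·Fᵀ + Q = [30059/2285 -15504/2285; -15504/2285 18464/2285]
step 1: y = z − H·x̄ = [1742/457, 658/457]
step 1: S = H·P̄·Hᵀ + R = [20749/2285 1776/457; 1776/457 33355/457]
step 1: K = P̄·Hᵀ·S⁻¹ = [260256/295979 -456753/1479895; -262624/295979 -1776/295979]
step 1: x' = x̄ + K·y = [4798053/1479895, -763351/295979]
step 1: P' = (I − K·H)·P̄ = [1910284/1479895 -260256/295979; -260256/295979 262624/295979]
step 2: x̄ = F·x = [-14394159/1479895, 8614808/1479895]
step 2: P̄ = F·P·Fᵀ + Q = [18672451/1479895 -9634692/1479895; -9634692/1479895 11745544/1479895]
step 2: y = z − H·x̄ = [11574598/1479895, -15858158/1479895]
step 2: S = H·P̄·Hᵀ + R = [13225439/1479895 6332556/1479895; 6332556/1479895 106257079/1479895]
step 2: K = P̄·Hᵀ·S⁻¹ = [807794184/922494671 -283531749/922494671; -816237592/922494671 -6332556/922494671]
step 2: x' = x̄ + K·y = [383574003/922494671, -946070400/922494671]
step 2: P' = (I − K·H)·P̄ = [1185836516/922494671 -807794184/922494671; -807794184/922494671 816237592/922494671]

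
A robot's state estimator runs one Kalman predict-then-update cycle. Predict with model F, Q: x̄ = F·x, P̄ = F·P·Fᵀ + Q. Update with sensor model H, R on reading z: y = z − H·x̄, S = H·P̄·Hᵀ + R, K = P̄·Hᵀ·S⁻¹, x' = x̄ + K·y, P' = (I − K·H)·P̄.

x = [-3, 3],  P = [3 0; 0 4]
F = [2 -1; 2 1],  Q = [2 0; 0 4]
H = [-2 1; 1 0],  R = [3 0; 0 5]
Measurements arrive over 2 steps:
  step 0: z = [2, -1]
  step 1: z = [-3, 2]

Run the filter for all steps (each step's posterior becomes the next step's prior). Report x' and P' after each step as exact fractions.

step 0: x̄ = F·x = [-9, -3]
step 0: P̄ = F·P·Fᵀ + Q = [18 8; 8 20]
step 0: y = z − H·x̄ = [-13, 8]
step 0: S = H·P̄·Hᵀ + R = [63 -28; -28 23]
step 0: K = P̄·Hᵀ·S⁻¹ = [-4/19 10/19; 316/665 88/95]
step 0: x' = x̄ + K·y = [-39/19, -235/133]
step 0: P' = (I − K·H)·P̄ = [50/19 88/19; 88/19 7108/665]
step 1: x̄ = F·x = [-311/133, -781/133]
step 1: P̄ = F·P·Fᵀ + Q = [3118/665 -108/665; -108/665 29088/665]
step 1: y = z − H·x̄ = [-240/133, 577/133]
step 1: S = H·P̄·Hᵀ + R = [43987/665 -6344/665; -6344/665 6443/665]
step 1: K = P̄·Hᵀ·S⁻¹ = [-31720/365657 145722/365657; 282888/365657 272412/365657]
step 1: x' = x̄ + K·y = [-165601/365657, -1475861/365657]
step 1: P' = (I − K·H)·P̄ = [728610/365657 1362060/365657; 1362060/365657 3572784/365657]

step 0: x' = [-39/19, -235/133], P' = [50/19 88/19; 88/19 7108/665]
step 1: x' = [-165601/365657, -1475861/365657], P' = [728610/365657 1362060/365657; 1362060/365657 3572784/365657]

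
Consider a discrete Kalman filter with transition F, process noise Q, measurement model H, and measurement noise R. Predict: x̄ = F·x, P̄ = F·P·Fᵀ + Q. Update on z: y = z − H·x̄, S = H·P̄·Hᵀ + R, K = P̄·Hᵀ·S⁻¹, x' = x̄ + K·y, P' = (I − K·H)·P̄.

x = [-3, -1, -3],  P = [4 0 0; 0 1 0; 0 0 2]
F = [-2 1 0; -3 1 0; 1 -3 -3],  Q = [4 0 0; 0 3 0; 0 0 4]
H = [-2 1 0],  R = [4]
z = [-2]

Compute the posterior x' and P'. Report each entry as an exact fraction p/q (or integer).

x̄ = F·x = [5, 8, 9]
P̄ = F·P·Fᵀ + Q = [21 25 -11; 25 40 -15; -11 -15 35]
y = z − H·x̄ = [0]
S = H·P̄·Hᵀ + R = [28]
K = P̄·Hᵀ·S⁻¹ = [-17/28; -5/14; 1/4]
x' = x̄ + K·y = [5, 8, 9]
P' = (I − K·H)·P̄ = [299/28 265/14 -27/4; 265/14 255/7 -25/2; -27/4 -25/2 133/4]

x' = [5, 8, 9]
P' = [299/28 265/14 -27/4; 265/14 255/7 -25/2; -27/4 -25/2 133/4]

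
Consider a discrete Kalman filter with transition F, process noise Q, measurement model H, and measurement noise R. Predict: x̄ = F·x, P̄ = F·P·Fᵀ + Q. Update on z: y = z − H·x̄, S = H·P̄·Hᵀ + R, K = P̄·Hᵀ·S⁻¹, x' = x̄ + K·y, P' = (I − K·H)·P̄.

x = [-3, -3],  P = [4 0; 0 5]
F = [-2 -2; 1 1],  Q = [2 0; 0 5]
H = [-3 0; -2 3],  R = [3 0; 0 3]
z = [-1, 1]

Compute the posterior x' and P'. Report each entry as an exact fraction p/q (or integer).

x' = [472/1291, 666/1291]
P' = [1986/6455 1194/6455; 1194/6455 2746/6455]

x̄ = F·x = [12, -6]
P̄ = F·P·Fᵀ + Q = [38 -18; -18 14]
y = z − H·x̄ = [35, 43]
S = H·P̄·Hᵀ + R = [345 390; 390 497]
K = P̄·Hᵀ·S⁻¹ = [-1986/6455 -26/1291; -1194/6455 390/1291]
x' = x̄ + K·y = [472/1291, 666/1291]
P' = (I − K·H)·P̄ = [1986/6455 1194/6455; 1194/6455 2746/6455]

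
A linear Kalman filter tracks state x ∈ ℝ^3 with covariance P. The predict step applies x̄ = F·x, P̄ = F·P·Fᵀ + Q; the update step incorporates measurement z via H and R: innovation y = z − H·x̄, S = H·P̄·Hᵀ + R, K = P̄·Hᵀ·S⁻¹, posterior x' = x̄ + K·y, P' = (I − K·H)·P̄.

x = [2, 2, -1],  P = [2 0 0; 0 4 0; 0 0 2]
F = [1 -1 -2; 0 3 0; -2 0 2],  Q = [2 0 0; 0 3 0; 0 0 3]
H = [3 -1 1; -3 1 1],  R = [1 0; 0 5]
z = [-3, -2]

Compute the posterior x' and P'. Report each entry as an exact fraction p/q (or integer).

x' = [17530/15557, 57567/15557, -43691/15557]
P' = [19088/15557 49116/15557 -8292/15557; 49116/15557 145473/15557 -10500/15557; -8292/15557 -10500/15557 21389/15557]

x̄ = F·x = [2, 6, -6]
P̄ = F·P·Fᵀ + Q = [16 -12 -12; -12 39 0; -12 0 19]
y = z − H·x̄ = [3, 4]
S = H·P̄·Hᵀ + R = [203 -236; -236 351]
K = P̄·Hᵀ·S⁻¹ = [-144/15557 -3288/15557; -8625/15557 -2475/15557; 7013/15557 7153/15557]
x' = x̄ + K·y = [17530/15557, 57567/15557, -43691/15557]
P' = (I − K·H)·P̄ = [19088/15557 49116/15557 -8292/15557; 49116/15557 145473/15557 -10500/15557; -8292/15557 -10500/15557 21389/15557]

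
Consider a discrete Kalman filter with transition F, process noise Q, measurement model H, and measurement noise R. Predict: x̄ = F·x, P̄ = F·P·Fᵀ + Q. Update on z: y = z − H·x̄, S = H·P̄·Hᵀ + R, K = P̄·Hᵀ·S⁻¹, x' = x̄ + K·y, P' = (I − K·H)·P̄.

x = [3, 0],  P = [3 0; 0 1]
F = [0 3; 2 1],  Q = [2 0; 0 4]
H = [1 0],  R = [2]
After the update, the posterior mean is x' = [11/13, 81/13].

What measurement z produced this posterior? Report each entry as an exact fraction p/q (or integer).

z = [1]

x̄ = F·x = [0, 6]
P̄ = F·P·Fᵀ + Q = [11 3; 3 17]
S = H·P̄·Hᵀ + R = [13]
K = P̄·Hᵀ·S⁻¹ = [11/13; 3/13]
x' − x̄ = [11/13, 3/13] = K·y
y = (KᵀK)⁻¹·Kᵀ·(x' − x̄) = [1]
z = y + H·x̄ = [1] + [0] = [1]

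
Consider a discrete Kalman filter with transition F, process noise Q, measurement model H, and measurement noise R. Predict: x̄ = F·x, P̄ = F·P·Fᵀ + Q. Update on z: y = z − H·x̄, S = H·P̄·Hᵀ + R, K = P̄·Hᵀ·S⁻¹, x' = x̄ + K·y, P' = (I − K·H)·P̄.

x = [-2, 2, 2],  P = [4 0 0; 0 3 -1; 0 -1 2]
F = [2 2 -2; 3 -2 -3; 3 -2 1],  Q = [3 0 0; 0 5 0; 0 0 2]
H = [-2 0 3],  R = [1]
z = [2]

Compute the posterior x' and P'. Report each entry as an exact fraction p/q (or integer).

x̄ = F·x = [-4, -16, -8]
P̄ = F·P·Fᵀ + Q = [47 26 2; 26 59 38; 2 38 56]
y = z − H·x̄ = [18]
S = H·P̄·Hᵀ + R = [669]
K = P̄·Hᵀ·S⁻¹ = [-88/669; 62/669; 164/669]
x' = x̄ + K·y = [-1420/223, -3196/223, -800/223]
P' = (I − K·H)·P̄ = [23699/669 22850/669 15770/669; 22850/669 35627/669 15254/669; 15770/669 15254/669 10568/669]

x' = [-1420/223, -3196/223, -800/223]
P' = [23699/669 22850/669 15770/669; 22850/669 35627/669 15254/669; 15770/669 15254/669 10568/669]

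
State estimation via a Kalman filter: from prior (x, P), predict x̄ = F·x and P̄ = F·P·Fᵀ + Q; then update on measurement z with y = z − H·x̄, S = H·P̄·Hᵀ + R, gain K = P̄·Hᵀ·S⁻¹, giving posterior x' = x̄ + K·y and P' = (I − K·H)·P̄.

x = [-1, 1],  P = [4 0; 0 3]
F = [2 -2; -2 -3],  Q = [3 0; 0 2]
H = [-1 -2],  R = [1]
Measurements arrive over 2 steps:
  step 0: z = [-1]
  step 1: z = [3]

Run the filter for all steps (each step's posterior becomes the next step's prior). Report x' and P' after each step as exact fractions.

step 0: x' = [-127/44, 106/55], P' = [1119/44 -139/11; -139/11 359/55]
step 1: x' = [-19589/13982, -5772/6991], P' = [259736/6991 -125541/6991; -125541/6991 62341/6991]

step 0: x̄ = F·x = [-4, -1]
step 0: P̄ = F·P·Fᵀ + Q = [31 2; 2 45]
step 0: y = z − H·x̄ = [-7]
step 0: S = H·P̄·Hᵀ + R = [220]
step 0: K = P̄·Hᵀ·S⁻¹ = [-7/44; -23/55]
step 0: x' = x̄ + K·y = [-127/44, 106/55]
step 0: P' = (I − K·H)·P̄ = [1119/44 -139/11; -139/11 359/55]
step 1: x̄ = F·x = [-1059/110, -1/110]
step 1: P̄ = F·P·Fᵀ + Q = [12756/55 -2051/55; -2051/55 596/55]
step 1: y = z − H·x̄ = [-731/110]
step 1: S = H·P̄·Hᵀ + R = [6991/55]
step 1: K = P̄·Hᵀ·S⁻¹ = [-8654/6991; 859/6991]
step 1: x' = x̄ + K·y = [-19589/13982, -5772/6991]
step 1: P' = (I − K·H)·P̄ = [259736/6991 -125541/6991; -125541/6991 62341/6991]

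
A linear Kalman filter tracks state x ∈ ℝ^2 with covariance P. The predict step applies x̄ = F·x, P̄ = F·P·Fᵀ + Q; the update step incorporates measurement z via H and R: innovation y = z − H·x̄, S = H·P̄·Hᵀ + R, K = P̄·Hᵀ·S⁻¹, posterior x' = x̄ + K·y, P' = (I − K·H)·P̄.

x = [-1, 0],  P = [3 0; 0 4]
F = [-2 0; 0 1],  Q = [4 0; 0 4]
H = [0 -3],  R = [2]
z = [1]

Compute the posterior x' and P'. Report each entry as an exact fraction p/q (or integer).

x̄ = F·x = [2, 0]
P̄ = F·P·Fᵀ + Q = [16 0; 0 8]
y = z − H·x̄ = [1]
S = H·P̄·Hᵀ + R = [74]
K = P̄·Hᵀ·S⁻¹ = [0; -12/37]
x' = x̄ + K·y = [2, -12/37]
P' = (I − K·H)·P̄ = [16 0; 0 8/37]

x' = [2, -12/37]
P' = [16 0; 0 8/37]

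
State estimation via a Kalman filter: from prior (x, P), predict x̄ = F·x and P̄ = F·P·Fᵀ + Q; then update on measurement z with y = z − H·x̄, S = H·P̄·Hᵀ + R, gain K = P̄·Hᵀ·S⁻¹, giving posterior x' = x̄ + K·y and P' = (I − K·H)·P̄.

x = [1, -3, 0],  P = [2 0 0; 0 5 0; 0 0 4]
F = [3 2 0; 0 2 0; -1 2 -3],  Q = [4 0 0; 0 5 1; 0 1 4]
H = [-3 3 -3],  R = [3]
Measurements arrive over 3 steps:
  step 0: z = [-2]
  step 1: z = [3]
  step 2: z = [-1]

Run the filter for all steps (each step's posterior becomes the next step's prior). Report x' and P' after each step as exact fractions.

step 0: x̄ = F·x = [-3, -6, -7]
step 0: P̄ = F·P·Fᵀ + Q = [42 20 14; 20 25 21; 14 21 62]
step 0: y = z − H·x̄ = [-14]
step 0: S = H·P̄·Hᵀ + R = [678]
step 0: K = P̄·Hᵀ·S⁻¹ = [-18/113; -8/113; -55/226]
step 0: x' = x̄ + K·y = [-87/113, -566/113, -406/113]
step 0: P' = (I − K·H)·P̄ = [2802/113 1396/113 -1388/113; 1396/113 2441/113 1053/113; -1388/113 1053/113 4937/226]
step 1: x̄ = F·x = [-1393/113, -1132/113, 173/113]
step 1: P̄ = F·P·Fᵀ + Q = [52186/113 18140/113 13116/113; 18140/113 10329/113 767/113; 13116/113 767/113 17373/226]
step 1: y = z − H·x̄ = [75/113]
step 1: S = H·P̄·Hᵀ + R = [1073829/226]
step 1: K = P̄·Hᵀ·S⁻¹ = [-94324/357943; -17156/357943; -42071/357943]
step 1: x' = x̄ + K·y = [-4475123/357943, -3597152/357943, 520078/357943]
step 1: P' = (I − K·H)·P̄ = [47204318/357943 35980108/357943 -11129886/357943; 35980108/357943 28811511/357943 -7151441/357943; -11129886/357943 -7151441/357943 4020516/357943]
step 2: x̄ = F·x = [-20619673/357943, -7194304/357943, -4279415/357943]
step 2: P̄ = F·P·Fᵀ + Q = [973277974/357943 331126692/357943 260631142/357943; 331126692/357943 117035759/357943 86552417/357943; 260631142/357943 86552417/357943 75184322/357943]
step 2: y = z − H·x̄ = [-53472295/357943]
step 2: S = H·P̄·Hᵀ + R = [7663692918/357943]
step 2: K = P̄·Hᵀ·S⁻¹ = [-451391212/1277282153; -21474525/182468879; -249263047/2554564306]
step 2: x' = x̄ + K·y = [-6146834203/1277282153, -459415187/182468879, 6695553125/2554564306]
step 2: P' = (I − K·H)·P̄ = [57624896906/1277282153 6313421676/182468879 -12979553962/1277282153; 6313421676/182468879 5550784177/182468879 -741162974/182468879; -12979553962/1277282153 -741162974/182468879 15832089335/2554564306]

step 0: x' = [-87/113, -566/113, -406/113], P' = [2802/113 1396/113 -1388/113; 1396/113 2441/113 1053/113; -1388/113 1053/113 4937/226]
step 1: x' = [-4475123/357943, -3597152/357943, 520078/357943], P' = [47204318/357943 35980108/357943 -11129886/357943; 35980108/357943 28811511/357943 -7151441/357943; -11129886/357943 -7151441/357943 4020516/357943]
step 2: x' = [-6146834203/1277282153, -459415187/182468879, 6695553125/2554564306], P' = [57624896906/1277282153 6313421676/182468879 -12979553962/1277282153; 6313421676/182468879 5550784177/182468879 -741162974/182468879; -12979553962/1277282153 -741162974/182468879 15832089335/2554564306]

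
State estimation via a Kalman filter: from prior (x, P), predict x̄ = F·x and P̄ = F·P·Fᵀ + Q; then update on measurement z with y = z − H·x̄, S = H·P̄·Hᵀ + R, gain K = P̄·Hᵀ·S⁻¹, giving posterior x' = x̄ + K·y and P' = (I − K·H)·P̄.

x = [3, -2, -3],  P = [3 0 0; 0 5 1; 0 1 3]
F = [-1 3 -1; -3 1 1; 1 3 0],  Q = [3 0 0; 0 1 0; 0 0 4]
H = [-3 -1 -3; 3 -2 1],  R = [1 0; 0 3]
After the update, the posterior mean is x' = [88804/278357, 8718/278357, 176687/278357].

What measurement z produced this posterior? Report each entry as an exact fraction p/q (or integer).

x̄ = F·x = [-6, -14, -3]
P̄ = F·P·Fᵀ + Q = [48 23 39; 23 38 9; 39 9 52]
S = H·P̄·Hᵀ + R = [1833 -866; -866 561]
K = P̄·Hᵀ·S⁻¹ = [-40682/278357 5177/278357; -73442/278357 -112378/278357; -27436/278357 32571/278357]
x' − x̄ = [1758946/278357, 3905716/278357, 1011758/278357] = K·y
y = (KᵀK)⁻¹·Kᵀ·(x' − x̄) = [-44, -6]
z = y + H·x̄ = [-44, -6] + [41, 7] = [-3, 1]

z = [-3, 1]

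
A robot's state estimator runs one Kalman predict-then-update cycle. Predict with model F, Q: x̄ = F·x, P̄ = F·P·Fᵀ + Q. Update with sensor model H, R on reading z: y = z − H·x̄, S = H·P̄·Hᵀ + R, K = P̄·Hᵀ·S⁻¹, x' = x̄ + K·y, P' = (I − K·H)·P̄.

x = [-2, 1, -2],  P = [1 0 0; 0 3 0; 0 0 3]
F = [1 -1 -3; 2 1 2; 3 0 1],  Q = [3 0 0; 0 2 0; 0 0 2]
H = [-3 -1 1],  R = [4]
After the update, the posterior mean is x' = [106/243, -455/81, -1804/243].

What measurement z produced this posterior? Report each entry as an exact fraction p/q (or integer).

x̄ = F·x = [3, -7, -8]
P̄ = F·P·Fᵀ + Q = [34 -19 -6; -19 21 12; -6 12 14]
S = H·P̄·Hᵀ + R = [243]
K = P̄·Hᵀ·S⁻¹ = [-89/243; 16/81; 20/243]
x' − x̄ = [-623/243, 112/81, 140/243] = K·y
y = (KᵀK)⁻¹·Kᵀ·(x' − x̄) = [7]
z = y + H·x̄ = [7] + [-10] = [-3]

z = [-3]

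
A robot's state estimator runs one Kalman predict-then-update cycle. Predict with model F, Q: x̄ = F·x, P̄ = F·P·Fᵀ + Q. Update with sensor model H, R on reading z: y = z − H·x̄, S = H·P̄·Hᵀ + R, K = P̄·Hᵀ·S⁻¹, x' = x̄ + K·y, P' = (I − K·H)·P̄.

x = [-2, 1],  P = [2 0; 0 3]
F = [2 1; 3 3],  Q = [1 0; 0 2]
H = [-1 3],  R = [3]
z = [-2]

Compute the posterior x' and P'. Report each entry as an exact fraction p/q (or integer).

x̄ = F·x = [-3, -3]
P̄ = F·P·Fᵀ + Q = [12 21; 21 47]
y = z − H·x̄ = [4]
S = H·P̄·Hᵀ + R = [312]
K = P̄·Hᵀ·S⁻¹ = [17/104; 5/13]
x' = x̄ + K·y = [-61/26, -19/13]
P' = (I − K·H)·P̄ = [381/104 18/13; 18/13 11/13]

x' = [-61/26, -19/13]
P' = [381/104 18/13; 18/13 11/13]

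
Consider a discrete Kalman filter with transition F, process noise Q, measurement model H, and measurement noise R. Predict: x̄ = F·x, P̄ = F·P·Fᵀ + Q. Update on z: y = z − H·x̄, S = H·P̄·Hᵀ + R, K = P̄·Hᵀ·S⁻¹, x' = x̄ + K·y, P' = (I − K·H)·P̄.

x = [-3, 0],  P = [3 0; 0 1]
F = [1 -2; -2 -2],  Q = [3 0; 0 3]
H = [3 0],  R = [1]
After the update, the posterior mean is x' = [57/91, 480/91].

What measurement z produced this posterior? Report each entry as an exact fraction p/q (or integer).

x̄ = F·x = [-3, 6]
P̄ = F·P·Fᵀ + Q = [10 -2; -2 19]
S = H·P̄·Hᵀ + R = [91]
K = P̄·Hᵀ·S⁻¹ = [30/91; -6/91]
x' − x̄ = [330/91, -66/91] = K·y
y = (KᵀK)⁻¹·Kᵀ·(x' − x̄) = [11]
z = y + H·x̄ = [11] + [-9] = [2]

z = [2]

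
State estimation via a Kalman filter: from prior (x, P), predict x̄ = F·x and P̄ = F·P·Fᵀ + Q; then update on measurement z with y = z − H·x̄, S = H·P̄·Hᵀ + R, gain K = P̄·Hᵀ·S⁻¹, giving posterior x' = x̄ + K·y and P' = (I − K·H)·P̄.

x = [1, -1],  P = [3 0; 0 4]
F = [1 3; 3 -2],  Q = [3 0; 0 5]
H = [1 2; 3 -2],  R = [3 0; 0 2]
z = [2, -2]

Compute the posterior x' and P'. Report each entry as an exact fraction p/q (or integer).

x̄ = F·x = [-2, 5]
P̄ = F·P·Fᵀ + Q = [42 -15; -15 48]
y = z − H·x̄ = [-6, 14]
S = H·P̄·Hᵀ + R = [177 -126; -126 752]
K = P̄·Hᵀ·S⁻¹ = [2390/9769 2427/9769; 7191/19538 -4917/39076]
x' = x̄ + K·y = [100/9769, 20125/19538]
P' = (I − K·H)·P̄ = [3006/9769 2082/9769; 2082/9769 17409/39076]

x' = [100/9769, 20125/19538]
P' = [3006/9769 2082/9769; 2082/9769 17409/39076]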